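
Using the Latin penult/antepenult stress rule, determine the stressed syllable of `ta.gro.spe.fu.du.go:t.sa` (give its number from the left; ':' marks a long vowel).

Classical Latin: stress the penult if heavy (long vowel or closed), else the antepenult.
Weights: 5 du L, 6 go:t H, 7 sa L.
The penult (syllable 6, go:t) is heavy, so it takes stress.
Stress on syllable 6: ta.gro.spe.fu.du.ˈgo:t.sa.

6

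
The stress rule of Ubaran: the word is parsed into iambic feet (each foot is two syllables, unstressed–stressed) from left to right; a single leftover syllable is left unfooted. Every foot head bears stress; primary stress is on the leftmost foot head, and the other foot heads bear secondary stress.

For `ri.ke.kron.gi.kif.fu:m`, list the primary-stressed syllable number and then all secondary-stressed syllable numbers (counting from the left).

primary 2, secondary 4, 6

Parse left to right into iambic (σˈσ) feet: (ri.ˈke) (kron.ˈgi) (kif.ˈfu:m).
Foot heads (stressed positions): 2, 4, 6.
End Rule Leftmost: primary stress on the leftmost head = syllable 2.
Secondary stress on 4, 6: ri.ˈke.kron.ˌgi.kif.ˌfu:m.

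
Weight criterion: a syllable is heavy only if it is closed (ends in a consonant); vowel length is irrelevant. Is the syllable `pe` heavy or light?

`pe`: short vowel, open (no coda). Open (no coda) → light.

light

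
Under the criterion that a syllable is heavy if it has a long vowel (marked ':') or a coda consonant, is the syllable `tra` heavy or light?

`tra`: short vowel, open (no coda). Short vowel, open → light.

light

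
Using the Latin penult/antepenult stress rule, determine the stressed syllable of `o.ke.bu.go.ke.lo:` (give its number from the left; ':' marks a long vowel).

Classical Latin: stress the penult if heavy (long vowel or closed), else the antepenult.
Weights: 4 go L, 5 ke L, 6 lo: H.
The penult (syllable 5, ke) is light, so stress falls on the antepenult (syllable 4, go).
Stress on syllable 4: o.ke.bu.ˈgo.ke.lo:.

4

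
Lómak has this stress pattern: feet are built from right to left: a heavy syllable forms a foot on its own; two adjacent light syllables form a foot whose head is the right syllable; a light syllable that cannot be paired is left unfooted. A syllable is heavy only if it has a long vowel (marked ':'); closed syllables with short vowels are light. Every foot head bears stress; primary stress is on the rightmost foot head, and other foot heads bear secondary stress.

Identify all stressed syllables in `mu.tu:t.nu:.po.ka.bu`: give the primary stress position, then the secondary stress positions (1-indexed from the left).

primary 6, secondary 2, 3

Weights: 1 mu L, 2 tu:t H, 3 nu: H, 4 po L, 5 ka L, 6 bu L.
Parse right to left (heavy = foot alone; LL = one foot; stranded L unfooted): mu (ˈtu:t) (ˈnu:) po (ka.ˈbu).
Foot heads: 2, 3, 6.
Primary stress on the rightmost head = syllable 6.
Secondary stress on 2, 3: mu.ˌtu:t.ˌnu:.po.ka.ˈbu.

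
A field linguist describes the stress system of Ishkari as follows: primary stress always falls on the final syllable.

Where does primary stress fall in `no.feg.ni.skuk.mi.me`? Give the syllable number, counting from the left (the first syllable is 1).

The word has 6 syllables; the final syllable is syllable 6 (me).
Primary stress: syllable 6 → no.feg.ni.skuk.mi.ˈme.

6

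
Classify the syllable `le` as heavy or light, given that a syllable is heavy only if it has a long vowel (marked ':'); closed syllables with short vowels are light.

light

`le`: short vowel, open (no coda). Short vowel → light.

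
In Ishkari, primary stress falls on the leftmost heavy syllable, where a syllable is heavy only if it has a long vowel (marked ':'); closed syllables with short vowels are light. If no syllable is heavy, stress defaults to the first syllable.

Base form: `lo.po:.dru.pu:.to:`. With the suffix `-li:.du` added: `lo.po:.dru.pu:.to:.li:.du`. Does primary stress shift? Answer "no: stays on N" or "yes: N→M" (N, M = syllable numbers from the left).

no: stays on 2

Base `lo.po:.dru.pu:.to:` (5 syllables):
  Weights: 1 lo L, 2 po: H, 3 dru L, 4 pu: H, 5 to: H.
  Heavy syllables in the domain: 2, 4, 5. The leftmost is syllable 2 (po:).
  → primary stress on syllable 2.
Suffixed `lo.po:.dru.pu:.to:.li:.du` (7 syllables):
  Weights: 1 lo L, 2 po: H, 3 dru L, 4 pu: H, 5 to: H, 6 li: H, 7 du L.
  Heavy syllables in the domain: 2, 4, 5, 6. The leftmost is syllable 2 (po:).
  → primary stress on syllable 2.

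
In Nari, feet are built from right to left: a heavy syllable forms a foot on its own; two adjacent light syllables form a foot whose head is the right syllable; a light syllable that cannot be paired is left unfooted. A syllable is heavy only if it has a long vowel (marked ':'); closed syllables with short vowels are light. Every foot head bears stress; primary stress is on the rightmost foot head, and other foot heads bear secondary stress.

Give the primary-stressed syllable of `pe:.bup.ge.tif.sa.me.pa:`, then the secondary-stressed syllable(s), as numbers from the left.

primary 7, secondary 1, 4, 6

Weights: 1 pe: H, 2 bup L, 3 ge L, 4 tif L, 5 sa L, 6 me L, 7 pa: H.
Parse right to left (heavy = foot alone; LL = one foot; stranded L unfooted): (ˈpe:) bup (ge.ˈtif) (sa.ˈme) (ˈpa:).
Foot heads: 1, 4, 6, 7.
Primary stress on the rightmost head = syllable 7.
Secondary stress on 1, 4, 6: ˌpe:.bup.ge.ˌtif.sa.ˌme.ˈpa:.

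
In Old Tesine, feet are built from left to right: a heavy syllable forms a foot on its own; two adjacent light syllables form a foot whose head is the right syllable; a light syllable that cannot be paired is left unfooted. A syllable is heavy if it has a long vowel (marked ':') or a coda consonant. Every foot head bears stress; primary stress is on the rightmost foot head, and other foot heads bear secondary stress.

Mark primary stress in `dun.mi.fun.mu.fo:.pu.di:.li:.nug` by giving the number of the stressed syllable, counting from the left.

9

Weights: 1 dun H, 2 mi L, 3 fun H, 4 mu L, 5 fo: H, 6 pu L, 7 di: H, 8 li: H, 9 nug H.
Parse left to right (heavy = foot alone; LL = one foot; stranded L unfooted): (ˈdun) mi (ˈfun) mu (ˈfo:) pu (ˈdi:) (ˈli:) (ˈnug).
Foot heads: 1, 3, 5, 7, 8, 9.
Primary stress on the rightmost head = syllable 9.
Primary stress: syllable 9 → dun.mi.fun.mu.fo:.pu.di:.li:.ˈnug.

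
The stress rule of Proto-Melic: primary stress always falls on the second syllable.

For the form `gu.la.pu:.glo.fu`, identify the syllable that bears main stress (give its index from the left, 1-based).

2

The word has 5 syllables; the second syllable is syllable 2 (la).
Primary stress: syllable 2 → gu.ˈla.pu:.glo.fu.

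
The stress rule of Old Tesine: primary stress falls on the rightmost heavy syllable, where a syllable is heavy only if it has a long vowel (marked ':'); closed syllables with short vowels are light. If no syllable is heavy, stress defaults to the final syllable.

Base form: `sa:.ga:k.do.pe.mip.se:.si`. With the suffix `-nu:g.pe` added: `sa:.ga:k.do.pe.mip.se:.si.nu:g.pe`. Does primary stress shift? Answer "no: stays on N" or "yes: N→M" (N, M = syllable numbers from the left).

Base `sa:.ga:k.do.pe.mip.se:.si` (7 syllables):
  Weights: 1 sa: H, 2 ga:k H, 3 do L, 4 pe L, 5 mip L, 6 se: H, 7 si L.
  Heavy syllables in the domain: 1, 2, 6. The rightmost is syllable 6 (se:).
  → primary stress on syllable 6.
Suffixed `sa:.ga:k.do.pe.mip.se:.si.nu:g.pe` (9 syllables):
  Weights: 1 sa: H, 2 ga:k H, 3 do L, 4 pe L, 5 mip L, 6 se: H, 7 si L, 8 nu:g H, 9 pe L.
  Heavy syllables in the domain: 1, 2, 6, 8. The rightmost is syllable 8 (nu:g).
  → primary stress on syllable 8.

yes: 6→8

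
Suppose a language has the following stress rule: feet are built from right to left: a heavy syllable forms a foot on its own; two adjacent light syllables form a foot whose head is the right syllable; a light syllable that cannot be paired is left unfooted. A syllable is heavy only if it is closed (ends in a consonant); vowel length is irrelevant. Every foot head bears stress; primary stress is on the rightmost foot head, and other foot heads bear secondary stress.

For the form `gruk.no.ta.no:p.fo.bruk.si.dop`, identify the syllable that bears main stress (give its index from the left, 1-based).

Weights: 1 gruk H, 2 no L, 3 ta L, 4 no:p H, 5 fo L, 6 bruk H, 7 si L, 8 dop H.
Parse right to left (heavy = foot alone; LL = one foot; stranded L unfooted): (ˈgruk) (no.ˈta) (ˈno:p) fo (ˈbruk) si (ˈdop).
Foot heads: 1, 3, 4, 6, 8.
Primary stress on the rightmost head = syllable 8.
Primary stress: syllable 8 → gruk.no.ta.no:p.fo.bruk.si.ˈdop.

8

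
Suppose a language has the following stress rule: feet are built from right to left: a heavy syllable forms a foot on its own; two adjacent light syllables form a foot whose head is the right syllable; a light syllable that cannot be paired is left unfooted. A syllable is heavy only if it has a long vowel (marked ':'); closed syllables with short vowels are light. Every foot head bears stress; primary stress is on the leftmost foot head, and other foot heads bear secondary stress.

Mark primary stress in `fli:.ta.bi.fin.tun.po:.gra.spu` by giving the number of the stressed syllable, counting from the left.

Weights: 1 fli: H, 2 ta L, 3 bi L, 4 fin L, 5 tun L, 6 po: H, 7 gra L, 8 spu L.
Parse right to left (heavy = foot alone; LL = one foot; stranded L unfooted): (ˈfli:) (ta.ˈbi) (fin.ˈtun) (ˈpo:) (gra.ˈspu).
Foot heads: 1, 3, 5, 6, 8.
Primary stress on the leftmost head = syllable 1.
Primary stress: syllable 1 → ˈfli:.ta.bi.fin.tun.po:.gra.spu.

1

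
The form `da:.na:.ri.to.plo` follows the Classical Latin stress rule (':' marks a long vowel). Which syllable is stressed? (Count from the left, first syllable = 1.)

Classical Latin: stress the penult if heavy (long vowel or closed), else the antepenult.
Weights: 3 ri L, 4 to L, 5 plo L.
The penult (syllable 4, to) is light, so stress falls on the antepenult (syllable 3, ri).
Stress on syllable 3: da:.na:.ˈri.to.plo.

3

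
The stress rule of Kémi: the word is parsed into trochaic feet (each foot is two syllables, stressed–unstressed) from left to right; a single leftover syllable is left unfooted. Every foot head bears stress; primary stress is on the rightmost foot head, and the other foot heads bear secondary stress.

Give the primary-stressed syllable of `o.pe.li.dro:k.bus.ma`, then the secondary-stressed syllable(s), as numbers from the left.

primary 5, secondary 1, 3

Parse left to right into trochaic (ˈσσ) feet: (ˈo.pe) (ˈli.dro:k) (ˈbus.ma).
Foot heads (stressed positions): 1, 3, 5.
End Rule Rightmost: primary stress on the rightmost head = syllable 5.
Secondary stress on 1, 3: ˌo.pe.ˌli.dro:k.ˈbus.ma.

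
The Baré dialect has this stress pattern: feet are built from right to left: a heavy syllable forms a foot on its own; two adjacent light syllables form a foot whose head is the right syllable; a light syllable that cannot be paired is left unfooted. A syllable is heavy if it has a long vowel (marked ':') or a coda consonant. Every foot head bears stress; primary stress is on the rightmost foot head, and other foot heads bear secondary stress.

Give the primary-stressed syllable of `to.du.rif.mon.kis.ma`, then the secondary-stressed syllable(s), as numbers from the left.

primary 5, secondary 2, 3, 4

Weights: 1 to L, 2 du L, 3 rif H, 4 mon H, 5 kis H, 6 ma L.
Parse right to left (heavy = foot alone; LL = one foot; stranded L unfooted): (to.ˈdu) (ˈrif) (ˈmon) (ˈkis) ma.
Foot heads: 2, 3, 4, 5.
Primary stress on the rightmost head = syllable 5.
Secondary stress on 2, 3, 4: to.ˌdu.ˌrif.ˌmon.ˈkis.ma.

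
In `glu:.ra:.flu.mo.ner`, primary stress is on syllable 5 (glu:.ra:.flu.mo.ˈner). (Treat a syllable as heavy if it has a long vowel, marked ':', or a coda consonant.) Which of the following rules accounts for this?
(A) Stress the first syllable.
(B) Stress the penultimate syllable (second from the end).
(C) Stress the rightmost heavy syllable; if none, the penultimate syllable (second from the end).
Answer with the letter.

Rule A → syllable 1 (observed: 5).
Rule B → syllable 4 (observed: 5).
Rule C → syllable 5 ✓.

C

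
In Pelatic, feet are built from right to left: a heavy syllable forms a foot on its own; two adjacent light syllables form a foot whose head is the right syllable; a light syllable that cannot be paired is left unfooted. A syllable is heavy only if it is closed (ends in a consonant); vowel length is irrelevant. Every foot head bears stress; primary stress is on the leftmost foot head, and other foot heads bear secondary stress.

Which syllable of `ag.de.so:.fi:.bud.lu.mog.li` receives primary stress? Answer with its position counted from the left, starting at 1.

Weights: 1 ag H, 2 de L, 3 so: L, 4 fi: L, 5 bud H, 6 lu L, 7 mog H, 8 li L.
Parse right to left (heavy = foot alone; LL = one foot; stranded L unfooted): (ˈag) de (so:.ˈfi:) (ˈbud) lu (ˈmog) li.
Foot heads: 1, 4, 5, 7.
Primary stress on the leftmost head = syllable 1.
Primary stress: syllable 1 → ˈag.de.so:.fi:.bud.lu.mog.li.

1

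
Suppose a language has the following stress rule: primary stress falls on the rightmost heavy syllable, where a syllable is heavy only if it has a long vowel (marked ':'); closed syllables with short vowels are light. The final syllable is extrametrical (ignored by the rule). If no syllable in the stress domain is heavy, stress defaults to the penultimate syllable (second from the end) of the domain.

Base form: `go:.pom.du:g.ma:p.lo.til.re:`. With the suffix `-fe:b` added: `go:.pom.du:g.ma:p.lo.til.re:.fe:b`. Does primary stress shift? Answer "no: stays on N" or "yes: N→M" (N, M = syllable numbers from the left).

yes: 4→7

Base `go:.pom.du:g.ma:p.lo.til.re:` (7 syllables):
  The final syllable (7, re:) is extrametrical; the stress domain is syllables 1–6.
  Weights: 1 go: H, 2 pom L, 3 du:g H, 4 ma:p H, 5 lo L, 6 til L.
  Heavy syllables in the domain: 1, 3, 4. The rightmost is syllable 4 (ma:p).
  → primary stress on syllable 4.
Suffixed `go:.pom.du:g.ma:p.lo.til.re:.fe:b` (8 syllables):
  The final syllable (8, fe:b) is extrametrical; the stress domain is syllables 1–7.
  Weights: 1 go: H, 2 pom L, 3 du:g H, 4 ma:p H, 5 lo L, 6 til L, 7 re: H.
  Heavy syllables in the domain: 1, 3, 4, 7. The rightmost is syllable 7 (re:).
  → primary stress on syllable 7.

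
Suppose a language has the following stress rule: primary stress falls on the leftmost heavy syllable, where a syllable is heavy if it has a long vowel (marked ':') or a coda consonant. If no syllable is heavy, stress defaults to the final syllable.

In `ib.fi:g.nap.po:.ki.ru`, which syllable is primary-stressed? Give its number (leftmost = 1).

Weights: 1 ib H, 2 fi:g H, 3 nap H, 4 po: H, 5 ki L, 6 ru L.
Heavy syllables in the domain: 1, 2, 3, 4. The leftmost is syllable 1 (ib).
Primary stress: syllable 1 → ˈib.fi:g.nap.po:.ki.ru.

1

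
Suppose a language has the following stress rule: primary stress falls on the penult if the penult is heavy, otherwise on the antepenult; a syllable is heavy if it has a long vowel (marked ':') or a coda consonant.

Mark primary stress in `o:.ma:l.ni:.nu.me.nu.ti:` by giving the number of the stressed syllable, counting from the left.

Weights: 5 me L, 6 nu L, 7 ti: H.
The penult (syllable 6, nu) is light, so stress falls on the antepenult (syllable 5, me).
Primary stress: syllable 5 → o:.ma:l.ni:.nu.ˈme.nu.ti:.

5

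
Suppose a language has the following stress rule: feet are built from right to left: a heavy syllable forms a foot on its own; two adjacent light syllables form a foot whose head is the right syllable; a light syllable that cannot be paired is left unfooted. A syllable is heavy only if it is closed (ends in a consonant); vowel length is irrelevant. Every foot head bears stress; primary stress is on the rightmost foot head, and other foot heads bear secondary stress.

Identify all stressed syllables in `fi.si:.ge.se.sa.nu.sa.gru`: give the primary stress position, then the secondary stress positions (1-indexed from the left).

Weights: 1 fi L, 2 si: L, 3 ge L, 4 se L, 5 sa L, 6 nu L, 7 sa L, 8 gru L.
Parse right to left (heavy = foot alone; LL = one foot; stranded L unfooted): (fi.ˈsi:) (ge.ˈse) (sa.ˈnu) (sa.ˈgru).
Foot heads: 2, 4, 6, 8.
Primary stress on the rightmost head = syllable 8.
Secondary stress on 2, 4, 6: fi.ˌsi:.ge.ˌse.sa.ˌnu.sa.ˈgru.

primary 8, secondary 2, 4, 6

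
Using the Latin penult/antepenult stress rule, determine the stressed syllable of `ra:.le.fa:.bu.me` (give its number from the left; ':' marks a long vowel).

3

Classical Latin: stress the penult if heavy (long vowel or closed), else the antepenult.
Weights: 3 fa: H, 4 bu L, 5 me L.
The penult (syllable 4, bu) is light, so stress falls on the antepenult (syllable 3, fa:).
Stress on syllable 3: ra:.le.ˈfa:.bu.me.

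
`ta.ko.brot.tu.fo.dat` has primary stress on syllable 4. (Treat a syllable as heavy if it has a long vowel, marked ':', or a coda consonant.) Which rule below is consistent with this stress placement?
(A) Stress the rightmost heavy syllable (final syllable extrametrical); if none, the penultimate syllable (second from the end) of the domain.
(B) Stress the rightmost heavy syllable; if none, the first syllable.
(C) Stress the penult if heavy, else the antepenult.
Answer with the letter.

Rule A → syllable 3 (observed: 4).
Rule B → syllable 6 (observed: 4).
Rule C → syllable 4 ✓.

C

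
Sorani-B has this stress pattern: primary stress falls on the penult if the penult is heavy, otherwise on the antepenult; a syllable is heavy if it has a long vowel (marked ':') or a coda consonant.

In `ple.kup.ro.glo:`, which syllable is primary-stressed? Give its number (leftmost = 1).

2

Weights: 2 kup H, 3 ro L, 4 glo: H.
The penult (syllable 3, ro) is light, so stress falls on the antepenult (syllable 2, kup).
Primary stress: syllable 2 → ple.ˈkup.ro.glo:.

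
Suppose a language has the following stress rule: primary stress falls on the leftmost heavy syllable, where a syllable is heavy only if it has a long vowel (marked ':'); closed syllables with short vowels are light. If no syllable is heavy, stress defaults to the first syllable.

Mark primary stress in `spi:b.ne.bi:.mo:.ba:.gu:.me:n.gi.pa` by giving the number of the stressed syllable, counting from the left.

1

Weights: 1 spi:b H, 2 ne L, 3 bi: H, 4 mo: H, 5 ba: H, 6 gu: H, 7 me:n H, 8 gi L, 9 pa L.
Heavy syllables in the domain: 1, 3, 4, 5, 6, 7. The leftmost is syllable 1 (spi:b).
Primary stress: syllable 1 → ˈspi:b.ne.bi:.mo:.ba:.gu:.me:n.gi.pa.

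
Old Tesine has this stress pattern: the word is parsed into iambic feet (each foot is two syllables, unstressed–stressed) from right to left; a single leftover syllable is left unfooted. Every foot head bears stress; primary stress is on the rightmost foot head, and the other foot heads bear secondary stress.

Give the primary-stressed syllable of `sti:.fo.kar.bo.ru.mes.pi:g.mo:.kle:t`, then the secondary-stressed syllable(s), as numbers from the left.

primary 9, secondary 3, 5, 7

Parse right to left into iambic (σˈσ) feet: sti: (fo.ˈkar) (bo.ˈru) (mes.ˈpi:g) (mo:.ˈkle:t). Syllable 1 is left unfooted.
Foot heads (stressed positions): 3, 5, 7, 9.
End Rule Rightmost: primary stress on the rightmost head = syllable 9.
Secondary stress on 3, 5, 7: sti:.fo.ˌkar.bo.ˌru.mes.ˌpi:g.mo:.ˈkle:t.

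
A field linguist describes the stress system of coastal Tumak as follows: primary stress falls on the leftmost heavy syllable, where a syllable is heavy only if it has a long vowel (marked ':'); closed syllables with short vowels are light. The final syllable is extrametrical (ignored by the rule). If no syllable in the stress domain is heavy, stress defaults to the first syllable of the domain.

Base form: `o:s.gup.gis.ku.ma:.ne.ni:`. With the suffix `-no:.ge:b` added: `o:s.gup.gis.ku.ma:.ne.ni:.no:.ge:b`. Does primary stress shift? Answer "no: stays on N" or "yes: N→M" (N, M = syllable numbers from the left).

no: stays on 1

Base `o:s.gup.gis.ku.ma:.ne.ni:` (7 syllables):
  The final syllable (7, ni:) is extrametrical; the stress domain is syllables 1–6.
  Weights: 1 o:s H, 2 gup L, 3 gis L, 4 ku L, 5 ma: H, 6 ne L.
  Heavy syllables in the domain: 1, 5. The leftmost is syllable 1 (o:s).
  → primary stress on syllable 1.
Suffixed `o:s.gup.gis.ku.ma:.ne.ni:.no:.ge:b` (9 syllables):
  The final syllable (9, ge:b) is extrametrical; the stress domain is syllables 1–8.
  Weights: 1 o:s H, 2 gup L, 3 gis L, 4 ku L, 5 ma: H, 6 ne L, 7 ni: H, 8 no: H.
  Heavy syllables in the domain: 1, 5, 7, 8. The leftmost is syllable 1 (o:s).
  → primary stress on syllable 1.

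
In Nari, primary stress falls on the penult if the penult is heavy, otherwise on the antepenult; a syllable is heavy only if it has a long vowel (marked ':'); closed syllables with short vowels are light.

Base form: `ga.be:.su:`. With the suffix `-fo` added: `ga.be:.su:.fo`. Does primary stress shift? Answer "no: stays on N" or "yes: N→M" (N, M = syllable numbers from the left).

Base `ga.be:.su:` (3 syllables):
  Weights: 1 ga L, 2 be: H, 3 su: H.
  The penult (syllable 2, be:) is heavy, so it takes stress.
  → primary stress on syllable 2.
Suffixed `ga.be:.su:.fo` (4 syllables):
  Weights: 2 be: H, 3 su: H, 4 fo L.
  The penult (syllable 3, su:) is heavy, so it takes stress.
  → primary stress on syllable 3.

yes: 2→3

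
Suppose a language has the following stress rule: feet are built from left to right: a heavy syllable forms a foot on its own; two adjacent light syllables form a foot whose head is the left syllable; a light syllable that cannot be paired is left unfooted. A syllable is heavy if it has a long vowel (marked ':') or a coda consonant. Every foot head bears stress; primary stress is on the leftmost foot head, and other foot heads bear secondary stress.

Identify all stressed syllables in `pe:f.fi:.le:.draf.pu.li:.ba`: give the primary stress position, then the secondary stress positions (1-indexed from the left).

Weights: 1 pe:f H, 2 fi: H, 3 le: H, 4 draf H, 5 pu L, 6 li: H, 7 ba L.
Parse left to right (heavy = foot alone; LL = one foot; stranded L unfooted): (ˈpe:f) (ˈfi:) (ˈle:) (ˈdraf) pu (ˈli:) ba.
Foot heads: 1, 2, 3, 4, 6.
Primary stress on the leftmost head = syllable 1.
Secondary stress on 2, 3, 4, 6: ˈpe:f.ˌfi:.ˌle:.ˌdraf.pu.ˌli:.ba.

primary 1, secondary 2, 3, 4, 6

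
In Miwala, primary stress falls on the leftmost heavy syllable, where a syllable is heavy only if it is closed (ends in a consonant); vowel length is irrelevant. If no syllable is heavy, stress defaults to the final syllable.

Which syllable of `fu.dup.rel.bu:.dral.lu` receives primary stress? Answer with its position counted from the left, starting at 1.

Weights: 1 fu L, 2 dup H, 3 rel H, 4 bu: L, 5 dral H, 6 lu L.
Heavy syllables in the domain: 2, 3, 5. The leftmost is syllable 2 (dup).
Primary stress: syllable 2 → fu.ˈdup.rel.bu:.dral.lu.

2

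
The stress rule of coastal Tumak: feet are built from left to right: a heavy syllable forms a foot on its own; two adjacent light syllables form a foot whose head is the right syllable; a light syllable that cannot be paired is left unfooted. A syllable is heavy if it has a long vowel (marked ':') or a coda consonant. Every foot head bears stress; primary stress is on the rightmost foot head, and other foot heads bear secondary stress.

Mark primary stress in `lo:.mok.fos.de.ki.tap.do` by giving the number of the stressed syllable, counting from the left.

Weights: 1 lo: H, 2 mok H, 3 fos H, 4 de L, 5 ki L, 6 tap H, 7 do L.
Parse left to right (heavy = foot alone; LL = one foot; stranded L unfooted): (ˈlo:) (ˈmok) (ˈfos) (de.ˈki) (ˈtap) do.
Foot heads: 1, 2, 3, 5, 6.
Primary stress on the rightmost head = syllable 6.
Primary stress: syllable 6 → lo:.mok.fos.de.ki.ˈtap.do.

6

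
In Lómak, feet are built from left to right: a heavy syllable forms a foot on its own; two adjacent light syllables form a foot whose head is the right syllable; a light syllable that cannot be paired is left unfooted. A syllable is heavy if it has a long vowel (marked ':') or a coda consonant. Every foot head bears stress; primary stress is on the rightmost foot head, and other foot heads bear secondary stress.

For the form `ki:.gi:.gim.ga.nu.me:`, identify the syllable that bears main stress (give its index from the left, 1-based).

6

Weights: 1 ki: H, 2 gi: H, 3 gim H, 4 ga L, 5 nu L, 6 me: H.
Parse left to right (heavy = foot alone; LL = one foot; stranded L unfooted): (ˈki:) (ˈgi:) (ˈgim) (ga.ˈnu) (ˈme:).
Foot heads: 1, 2, 3, 5, 6.
Primary stress on the rightmost head = syllable 6.
Primary stress: syllable 6 → ki:.gi:.gim.ga.nu.ˈme:.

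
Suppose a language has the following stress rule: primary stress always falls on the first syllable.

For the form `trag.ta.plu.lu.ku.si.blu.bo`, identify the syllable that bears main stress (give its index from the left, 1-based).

The word has 8 syllables; the first syllable is syllable 1 (trag).
Primary stress: syllable 1 → ˈtrag.ta.plu.lu.ku.si.blu.bo.

1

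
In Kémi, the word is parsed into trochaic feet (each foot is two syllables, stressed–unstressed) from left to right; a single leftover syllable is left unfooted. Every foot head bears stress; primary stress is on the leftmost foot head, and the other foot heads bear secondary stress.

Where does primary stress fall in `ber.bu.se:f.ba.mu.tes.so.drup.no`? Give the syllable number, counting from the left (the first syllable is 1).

1

Parse left to right into trochaic (ˈσσ) feet: (ˈber.bu) (ˈse:f.ba) (ˈmu.tes) (ˈso.drup) no. Syllable 9 is left unfooted.
Foot heads (stressed positions): 1, 3, 5, 7.
End Rule Leftmost: primary stress on the leftmost head = syllable 1.
Primary stress: syllable 1 → ˈber.bu.se:f.ba.mu.tes.so.drup.no.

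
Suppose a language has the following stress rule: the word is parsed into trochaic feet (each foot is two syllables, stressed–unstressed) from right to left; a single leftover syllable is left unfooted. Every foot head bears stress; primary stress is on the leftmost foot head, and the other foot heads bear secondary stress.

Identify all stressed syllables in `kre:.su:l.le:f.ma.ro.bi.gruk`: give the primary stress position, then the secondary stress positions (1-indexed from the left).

Parse right to left into trochaic (ˈσσ) feet: kre: (ˈsu:l.le:f) (ˈma.ro) (ˈbi.gruk). Syllable 1 is left unfooted.
Foot heads (stressed positions): 2, 4, 6.
End Rule Leftmost: primary stress on the leftmost head = syllable 2.
Secondary stress on 4, 6: kre:.ˈsu:l.le:f.ˌma.ro.ˌbi.gruk.

primary 2, secondary 4, 6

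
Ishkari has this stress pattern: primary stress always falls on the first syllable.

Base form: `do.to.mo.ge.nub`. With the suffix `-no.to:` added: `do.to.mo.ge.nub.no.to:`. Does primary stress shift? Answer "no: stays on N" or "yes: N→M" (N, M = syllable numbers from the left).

Base `do.to.mo.ge.nub` (5 syllables):
  The word has 5 syllables; the first syllable is syllable 1 (do).
  → primary stress on syllable 1.
Suffixed `do.to.mo.ge.nub.no.to:` (7 syllables):
  The word has 7 syllables; the first syllable is syllable 1 (do).
  → primary stress on syllable 1.

no: stays on 1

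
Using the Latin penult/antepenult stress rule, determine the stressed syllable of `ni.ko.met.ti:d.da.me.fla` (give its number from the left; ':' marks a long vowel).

5

Classical Latin: stress the penult if heavy (long vowel or closed), else the antepenult.
Weights: 5 da L, 6 me L, 7 fla L.
The penult (syllable 6, me) is light, so stress falls on the antepenult (syllable 5, da).
Stress on syllable 5: ni.ko.met.ti:d.ˈda.me.fla.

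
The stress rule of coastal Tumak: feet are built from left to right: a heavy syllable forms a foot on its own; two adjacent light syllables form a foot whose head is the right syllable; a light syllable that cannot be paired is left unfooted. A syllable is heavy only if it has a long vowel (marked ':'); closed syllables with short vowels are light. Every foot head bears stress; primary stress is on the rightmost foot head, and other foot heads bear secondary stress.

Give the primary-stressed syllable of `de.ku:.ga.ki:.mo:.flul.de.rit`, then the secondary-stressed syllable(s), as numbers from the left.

primary 7, secondary 2, 4, 5

Weights: 1 de L, 2 ku: H, 3 ga L, 4 ki: H, 5 mo: H, 6 flul L, 7 de L, 8 rit L.
Parse left to right (heavy = foot alone; LL = one foot; stranded L unfooted): de (ˈku:) ga (ˈki:) (ˈmo:) (flul.ˈde) rit.
Foot heads: 2, 4, 5, 7.
Primary stress on the rightmost head = syllable 7.
Secondary stress on 2, 4, 5: de.ˌku:.ga.ˌki:.ˌmo:.flul.ˈde.rit.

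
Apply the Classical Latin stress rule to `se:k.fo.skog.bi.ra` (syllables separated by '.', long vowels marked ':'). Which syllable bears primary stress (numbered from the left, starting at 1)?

Classical Latin: stress the penult if heavy (long vowel or closed), else the antepenult.
Weights: 3 skog H, 4 bi L, 5 ra L.
The penult (syllable 4, bi) is light, so stress falls on the antepenult (syllable 3, skog).
Stress on syllable 3: se:k.fo.ˈskog.bi.ra.

3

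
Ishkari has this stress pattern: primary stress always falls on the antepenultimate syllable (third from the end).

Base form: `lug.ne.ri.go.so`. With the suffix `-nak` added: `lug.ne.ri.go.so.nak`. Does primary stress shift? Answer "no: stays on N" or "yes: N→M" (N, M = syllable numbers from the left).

Base `lug.ne.ri.go.so` (5 syllables):
  The word has 5 syllables; the antepenultimate syllable (third from the end) is syllable 3 (ri).
  → primary stress on syllable 3.
Suffixed `lug.ne.ri.go.so.nak` (6 syllables):
  The word has 6 syllables; the antepenultimate syllable (third from the end) is syllable 4 (go).
  → primary stress on syllable 4.

yes: 3→4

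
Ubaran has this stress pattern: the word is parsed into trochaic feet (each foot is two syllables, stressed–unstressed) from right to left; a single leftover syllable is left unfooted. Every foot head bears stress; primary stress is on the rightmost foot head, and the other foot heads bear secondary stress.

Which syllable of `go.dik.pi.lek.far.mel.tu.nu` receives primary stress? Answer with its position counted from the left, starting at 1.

Parse right to left into trochaic (ˈσσ) feet: (ˈgo.dik) (ˈpi.lek) (ˈfar.mel) (ˈtu.nu).
Foot heads (stressed positions): 1, 3, 5, 7.
End Rule Rightmost: primary stress on the rightmost head = syllable 7.
Primary stress: syllable 7 → go.dik.pi.lek.far.mel.ˈtu.nu.

7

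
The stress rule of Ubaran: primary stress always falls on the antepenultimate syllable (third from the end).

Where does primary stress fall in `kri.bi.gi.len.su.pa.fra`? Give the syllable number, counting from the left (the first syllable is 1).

5

The word has 7 syllables; the antepenultimate syllable (third from the end) is syllable 5 (su).
Primary stress: syllable 5 → kri.bi.gi.len.ˈsu.pa.fra.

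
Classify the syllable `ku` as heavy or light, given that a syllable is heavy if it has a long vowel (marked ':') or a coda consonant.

`ku`: short vowel, open (no coda). Short vowel, open → light.

light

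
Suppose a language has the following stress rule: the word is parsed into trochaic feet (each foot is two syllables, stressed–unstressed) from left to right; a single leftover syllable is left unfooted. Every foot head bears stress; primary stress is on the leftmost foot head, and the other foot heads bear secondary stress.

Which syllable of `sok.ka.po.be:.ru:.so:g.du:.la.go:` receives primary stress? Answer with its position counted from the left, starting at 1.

Parse left to right into trochaic (ˈσσ) feet: (ˈsok.ka) (ˈpo.be:) (ˈru:.so:g) (ˈdu:.la) go:. Syllable 9 is left unfooted.
Foot heads (stressed positions): 1, 3, 5, 7.
End Rule Leftmost: primary stress on the leftmost head = syllable 1.
Primary stress: syllable 1 → ˈsok.ka.po.be:.ru:.so:g.du:.la.go:.

1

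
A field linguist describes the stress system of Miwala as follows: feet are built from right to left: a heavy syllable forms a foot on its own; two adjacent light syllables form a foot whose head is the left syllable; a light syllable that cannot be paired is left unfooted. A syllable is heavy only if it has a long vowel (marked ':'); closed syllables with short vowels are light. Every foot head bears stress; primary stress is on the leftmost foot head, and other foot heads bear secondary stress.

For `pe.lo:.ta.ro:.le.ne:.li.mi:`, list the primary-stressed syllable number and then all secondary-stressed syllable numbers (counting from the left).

Weights: 1 pe L, 2 lo: H, 3 ta L, 4 ro: H, 5 le L, 6 ne: H, 7 li L, 8 mi: H.
Parse right to left (heavy = foot alone; LL = one foot; stranded L unfooted): pe (ˈlo:) ta (ˈro:) le (ˈne:) li (ˈmi:).
Foot heads: 2, 4, 6, 8.
Primary stress on the leftmost head = syllable 2.
Secondary stress on 4, 6, 8: pe.ˈlo:.ta.ˌro:.le.ˌne:.li.ˌmi:.

primary 2, secondary 4, 6, 8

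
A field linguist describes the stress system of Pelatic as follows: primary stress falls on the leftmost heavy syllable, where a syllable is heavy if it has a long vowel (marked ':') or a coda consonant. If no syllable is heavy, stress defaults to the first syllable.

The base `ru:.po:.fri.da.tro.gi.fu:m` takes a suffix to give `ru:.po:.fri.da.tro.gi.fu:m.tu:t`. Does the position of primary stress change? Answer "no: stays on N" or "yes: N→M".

Base `ru:.po:.fri.da.tro.gi.fu:m` (7 syllables):
  Weights: 1 ru: H, 2 po: H, 3 fri L, 4 da L, 5 tro L, 6 gi L, 7 fu:m H.
  Heavy syllables in the domain: 1, 2, 7. The leftmost is syllable 1 (ru:).
  → primary stress on syllable 1.
Suffixed `ru:.po:.fri.da.tro.gi.fu:m.tu:t` (8 syllables):
  Weights: 1 ru: H, 2 po: H, 3 fri L, 4 da L, 5 tro L, 6 gi L, 7 fu:m H, 8 tu:t H.
  Heavy syllables in the domain: 1, 2, 7, 8. The leftmost is syllable 1 (ru:).
  → primary stress on syllable 1.

no: stays on 1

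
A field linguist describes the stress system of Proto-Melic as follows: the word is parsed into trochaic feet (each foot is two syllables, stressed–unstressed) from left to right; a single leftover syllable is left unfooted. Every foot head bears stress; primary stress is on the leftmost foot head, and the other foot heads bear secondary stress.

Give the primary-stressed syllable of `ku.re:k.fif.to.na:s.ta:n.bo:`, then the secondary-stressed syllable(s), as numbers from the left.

Parse left to right into trochaic (ˈσσ) feet: (ˈku.re:k) (ˈfif.to) (ˈna:s.ta:n) bo:. Syllable 7 is left unfooted.
Foot heads (stressed positions): 1, 3, 5.
End Rule Leftmost: primary stress on the leftmost head = syllable 1.
Secondary stress on 3, 5: ˈku.re:k.ˌfif.to.ˌna:s.ta:n.bo:.

primary 1, secondary 3, 5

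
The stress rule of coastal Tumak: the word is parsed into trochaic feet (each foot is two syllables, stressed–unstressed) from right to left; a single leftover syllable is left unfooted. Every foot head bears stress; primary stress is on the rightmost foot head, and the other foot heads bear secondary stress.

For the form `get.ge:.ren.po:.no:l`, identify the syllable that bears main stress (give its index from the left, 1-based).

4

Parse right to left into trochaic (ˈσσ) feet: get (ˈge:.ren) (ˈpo:.no:l). Syllable 1 is left unfooted.
Foot heads (stressed positions): 2, 4.
End Rule Rightmost: primary stress on the rightmost head = syllable 4.
Primary stress: syllable 4 → get.ge:.ren.ˈpo:.no:l.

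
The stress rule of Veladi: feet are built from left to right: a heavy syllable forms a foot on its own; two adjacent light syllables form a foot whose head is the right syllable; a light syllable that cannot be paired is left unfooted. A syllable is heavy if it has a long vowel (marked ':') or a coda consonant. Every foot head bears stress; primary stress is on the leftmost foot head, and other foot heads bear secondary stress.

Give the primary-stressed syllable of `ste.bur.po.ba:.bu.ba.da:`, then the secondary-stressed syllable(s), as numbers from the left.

Weights: 1 ste L, 2 bur H, 3 po L, 4 ba: H, 5 bu L, 6 ba L, 7 da: H.
Parse left to right (heavy = foot alone; LL = one foot; stranded L unfooted): ste (ˈbur) po (ˈba:) (bu.ˈba) (ˈda:).
Foot heads: 2, 4, 6, 7.
Primary stress on the leftmost head = syllable 2.
Secondary stress on 4, 6, 7: ste.ˈbur.po.ˌba:.bu.ˌba.ˌda:.

primary 2, secondary 4, 6, 7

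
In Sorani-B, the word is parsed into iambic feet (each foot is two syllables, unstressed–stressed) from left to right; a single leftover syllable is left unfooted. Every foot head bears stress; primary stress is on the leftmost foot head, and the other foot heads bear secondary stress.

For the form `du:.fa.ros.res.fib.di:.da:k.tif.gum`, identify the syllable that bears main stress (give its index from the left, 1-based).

Parse left to right into iambic (σˈσ) feet: (du:.ˈfa) (ros.ˈres) (fib.ˈdi:) (da:k.ˈtif) gum. Syllable 9 is left unfooted.
Foot heads (stressed positions): 2, 4, 6, 8.
End Rule Leftmost: primary stress on the leftmost head = syllable 2.
Primary stress: syllable 2 → du:.ˈfa.ros.res.fib.di:.da:k.tif.gum.

2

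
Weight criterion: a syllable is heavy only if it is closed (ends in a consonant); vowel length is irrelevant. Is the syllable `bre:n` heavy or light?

heavy

`bre:n`: long vowel, closed (coda /n/). Closed (coda /n/) → heavy.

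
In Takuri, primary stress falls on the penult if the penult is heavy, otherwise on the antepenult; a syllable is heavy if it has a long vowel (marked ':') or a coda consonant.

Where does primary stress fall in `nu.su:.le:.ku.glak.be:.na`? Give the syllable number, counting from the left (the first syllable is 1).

6

Weights: 5 glak H, 6 be: H, 7 na L.
The penult (syllable 6, be:) is heavy, so it takes stress.
Primary stress: syllable 6 → nu.su:.le:.ku.glak.ˈbe:.na.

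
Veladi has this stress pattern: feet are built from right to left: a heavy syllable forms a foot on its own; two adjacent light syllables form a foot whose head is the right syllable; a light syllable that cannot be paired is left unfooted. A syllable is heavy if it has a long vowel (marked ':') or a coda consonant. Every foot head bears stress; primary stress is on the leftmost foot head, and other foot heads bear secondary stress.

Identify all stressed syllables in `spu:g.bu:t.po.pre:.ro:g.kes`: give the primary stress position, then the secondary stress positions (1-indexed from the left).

primary 1, secondary 2, 4, 5, 6

Weights: 1 spu:g H, 2 bu:t H, 3 po L, 4 pre: H, 5 ro:g H, 6 kes H.
Parse right to left (heavy = foot alone; LL = one foot; stranded L unfooted): (ˈspu:g) (ˈbu:t) po (ˈpre:) (ˈro:g) (ˈkes).
Foot heads: 1, 2, 4, 5, 6.
Primary stress on the leftmost head = syllable 1.
Secondary stress on 2, 4, 5, 6: ˈspu:g.ˌbu:t.po.ˌpre:.ˌro:g.ˌkes.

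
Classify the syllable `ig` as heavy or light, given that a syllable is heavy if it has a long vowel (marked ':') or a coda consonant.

`ig`: short vowel, closed (coda /g/). Closed → heavy.

heavy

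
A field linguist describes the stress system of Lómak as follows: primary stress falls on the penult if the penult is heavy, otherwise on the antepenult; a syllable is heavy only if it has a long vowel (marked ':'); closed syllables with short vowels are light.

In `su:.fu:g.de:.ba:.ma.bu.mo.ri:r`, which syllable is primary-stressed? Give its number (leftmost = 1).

6

Weights: 6 bu L, 7 mo L, 8 ri:r H.
The penult (syllable 7, mo) is light, so stress falls on the antepenult (syllable 6, bu).
Primary stress: syllable 6 → su:.fu:g.de:.ba:.ma.ˈbu.mo.ri:r.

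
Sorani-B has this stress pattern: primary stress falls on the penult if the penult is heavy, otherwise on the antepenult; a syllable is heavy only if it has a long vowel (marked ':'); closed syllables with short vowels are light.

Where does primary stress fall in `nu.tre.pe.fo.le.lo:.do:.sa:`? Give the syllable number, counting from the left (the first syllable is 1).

7

Weights: 6 lo: H, 7 do: H, 8 sa: H.
The penult (syllable 7, do:) is heavy, so it takes stress.
Primary stress: syllable 7 → nu.tre.pe.fo.le.lo:.ˈdo:.sa:.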